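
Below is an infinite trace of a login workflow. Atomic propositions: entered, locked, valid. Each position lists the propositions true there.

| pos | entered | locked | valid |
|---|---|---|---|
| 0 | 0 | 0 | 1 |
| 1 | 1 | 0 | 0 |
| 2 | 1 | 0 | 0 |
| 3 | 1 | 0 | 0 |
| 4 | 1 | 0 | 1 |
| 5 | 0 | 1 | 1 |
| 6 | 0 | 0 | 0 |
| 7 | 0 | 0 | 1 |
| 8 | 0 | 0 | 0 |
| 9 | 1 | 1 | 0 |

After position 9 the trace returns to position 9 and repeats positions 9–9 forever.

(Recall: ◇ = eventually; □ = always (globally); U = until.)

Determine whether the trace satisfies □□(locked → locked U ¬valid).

□(locked → locked U ¬valid) holds at every position 0..9, and those are all positions ever visited, so □□(locked → locked U ¬valid) holds.

Yes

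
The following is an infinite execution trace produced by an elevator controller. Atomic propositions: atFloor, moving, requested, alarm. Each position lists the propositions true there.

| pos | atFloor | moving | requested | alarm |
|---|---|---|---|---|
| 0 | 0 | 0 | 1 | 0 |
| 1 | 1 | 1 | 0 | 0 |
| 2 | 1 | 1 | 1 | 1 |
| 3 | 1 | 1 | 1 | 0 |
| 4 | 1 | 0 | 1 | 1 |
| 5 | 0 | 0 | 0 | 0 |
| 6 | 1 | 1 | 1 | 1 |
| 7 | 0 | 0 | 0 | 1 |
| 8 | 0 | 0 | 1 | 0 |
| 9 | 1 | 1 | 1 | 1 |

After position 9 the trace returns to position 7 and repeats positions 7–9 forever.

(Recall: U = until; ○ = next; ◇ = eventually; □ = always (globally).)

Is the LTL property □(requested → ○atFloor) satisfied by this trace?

requested → ○atFloor must hold at every position from 0 onward. It fails at position 4, so □(requested → ○atFloor) is false.
Positions where requested holds: 0, 2, 3, 4, 6, 8, 9.
Check ○atFloor at each: 0→ok, 2→ok, 3→ok, 4→fails, 6→fails, 8→ok, 9→fails.

Does not hold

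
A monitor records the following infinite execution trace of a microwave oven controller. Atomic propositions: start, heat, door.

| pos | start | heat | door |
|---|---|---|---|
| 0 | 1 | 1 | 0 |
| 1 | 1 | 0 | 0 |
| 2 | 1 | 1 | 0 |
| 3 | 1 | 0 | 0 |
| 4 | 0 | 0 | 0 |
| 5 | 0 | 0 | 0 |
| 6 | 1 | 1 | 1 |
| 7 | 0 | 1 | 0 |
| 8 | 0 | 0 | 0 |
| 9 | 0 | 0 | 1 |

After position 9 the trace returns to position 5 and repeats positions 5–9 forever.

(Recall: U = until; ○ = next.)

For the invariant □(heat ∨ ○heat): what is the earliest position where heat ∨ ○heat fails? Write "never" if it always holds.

3

Check heat ∨ ○heat at each position in order: 0 ✓, 1 ✓, 2 ✓.
At position 3 the labels are {start} and the next position 4 has {}, so heat ∨ ○heat is false there. This is the first violation.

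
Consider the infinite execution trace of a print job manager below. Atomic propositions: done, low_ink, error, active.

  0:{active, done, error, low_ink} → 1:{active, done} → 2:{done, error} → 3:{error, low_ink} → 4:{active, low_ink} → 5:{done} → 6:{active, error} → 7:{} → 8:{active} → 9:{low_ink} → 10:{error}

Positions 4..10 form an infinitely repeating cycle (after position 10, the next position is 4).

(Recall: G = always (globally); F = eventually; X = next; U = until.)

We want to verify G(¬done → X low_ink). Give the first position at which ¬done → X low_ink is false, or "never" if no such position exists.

Check ¬done → X low_ink at each position in order: 0 ✓, 1 ✓, 2 ✓, 3 ✓.
At position 4 the labels are {active, low_ink} and the next position 5 has {done}, so ¬done → X low_ink is false there. This is the first violation.

4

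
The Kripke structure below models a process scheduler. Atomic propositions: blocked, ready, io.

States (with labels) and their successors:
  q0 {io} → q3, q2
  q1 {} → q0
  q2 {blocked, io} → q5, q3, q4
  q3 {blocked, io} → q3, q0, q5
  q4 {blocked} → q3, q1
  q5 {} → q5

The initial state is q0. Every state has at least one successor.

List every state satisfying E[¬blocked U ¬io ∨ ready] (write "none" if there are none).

{q1, q4, q5}

States satisfying ¬blocked: {q0, q1, q5}.
States satisfying ¬io ∨ ready: {q1, q4, q5}.
States satisfying E[¬blocked U ¬io ∨ ready]: {q1, q4, q5}.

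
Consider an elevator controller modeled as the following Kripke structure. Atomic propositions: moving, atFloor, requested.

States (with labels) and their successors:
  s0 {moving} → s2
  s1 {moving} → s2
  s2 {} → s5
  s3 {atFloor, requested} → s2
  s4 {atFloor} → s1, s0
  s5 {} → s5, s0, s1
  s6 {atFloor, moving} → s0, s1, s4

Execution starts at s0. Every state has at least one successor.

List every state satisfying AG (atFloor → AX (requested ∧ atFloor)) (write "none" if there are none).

{s0, s1, s2, s5}

States satisfying atFloor → AX (requested ∧ atFloor): {s0, s1, s2, s5}.
States satisfying AG (atFloor → AX (requested ∧ atFloor)): {s0, s1, s2, s5}.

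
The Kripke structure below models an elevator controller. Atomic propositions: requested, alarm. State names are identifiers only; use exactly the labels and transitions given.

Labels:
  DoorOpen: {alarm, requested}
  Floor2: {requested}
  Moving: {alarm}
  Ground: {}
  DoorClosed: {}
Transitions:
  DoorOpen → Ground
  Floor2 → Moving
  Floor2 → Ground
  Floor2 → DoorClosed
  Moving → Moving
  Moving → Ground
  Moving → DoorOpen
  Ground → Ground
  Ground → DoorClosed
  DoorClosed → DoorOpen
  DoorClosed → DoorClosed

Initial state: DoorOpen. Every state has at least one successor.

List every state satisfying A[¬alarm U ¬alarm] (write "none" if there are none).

States satisfying ¬alarm: {Floor2, Ground, DoorClosed}.
States satisfying A[¬alarm U ¬alarm]: {Floor2, Ground, DoorClosed}.

{Floor2, Ground, DoorClosed}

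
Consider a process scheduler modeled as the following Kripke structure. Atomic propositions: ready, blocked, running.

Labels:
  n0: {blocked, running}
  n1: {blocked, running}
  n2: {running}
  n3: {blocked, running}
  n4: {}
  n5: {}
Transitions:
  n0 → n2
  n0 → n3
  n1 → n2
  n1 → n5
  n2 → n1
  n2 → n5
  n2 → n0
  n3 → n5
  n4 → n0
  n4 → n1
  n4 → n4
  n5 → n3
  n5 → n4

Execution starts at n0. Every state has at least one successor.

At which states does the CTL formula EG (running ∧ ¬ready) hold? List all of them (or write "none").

States satisfying running ∧ ¬ready: {n0, n1, n2, n3}.
States satisfying EG (running ∧ ¬ready): {n0, n1, n2}.

{n0, n1, n2}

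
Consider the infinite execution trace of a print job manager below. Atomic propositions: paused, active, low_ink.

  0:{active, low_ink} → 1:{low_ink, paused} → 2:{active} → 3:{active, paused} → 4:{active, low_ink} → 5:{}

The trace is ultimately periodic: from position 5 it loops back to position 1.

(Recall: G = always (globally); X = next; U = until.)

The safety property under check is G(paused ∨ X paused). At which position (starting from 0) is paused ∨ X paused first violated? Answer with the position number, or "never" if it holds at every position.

4

Check paused ∨ X paused at each position in order: 0 ✓, 1 ✓, 2 ✓, 3 ✓.
At position 4 the labels are {active, low_ink} and the next position 5 has {}, so paused ∨ X paused is false there. This is the first violation.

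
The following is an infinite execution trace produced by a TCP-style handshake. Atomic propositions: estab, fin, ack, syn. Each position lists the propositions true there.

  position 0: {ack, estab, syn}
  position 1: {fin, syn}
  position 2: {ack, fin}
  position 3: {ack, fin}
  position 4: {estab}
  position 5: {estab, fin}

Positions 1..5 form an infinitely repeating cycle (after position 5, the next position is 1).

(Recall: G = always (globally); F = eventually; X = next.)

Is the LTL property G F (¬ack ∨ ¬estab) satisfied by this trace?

F (¬ack ∨ ¬estab) holds at every position 0..5, and those are all positions ever visited, so G F (¬ack ∨ ¬estab) holds.

Yes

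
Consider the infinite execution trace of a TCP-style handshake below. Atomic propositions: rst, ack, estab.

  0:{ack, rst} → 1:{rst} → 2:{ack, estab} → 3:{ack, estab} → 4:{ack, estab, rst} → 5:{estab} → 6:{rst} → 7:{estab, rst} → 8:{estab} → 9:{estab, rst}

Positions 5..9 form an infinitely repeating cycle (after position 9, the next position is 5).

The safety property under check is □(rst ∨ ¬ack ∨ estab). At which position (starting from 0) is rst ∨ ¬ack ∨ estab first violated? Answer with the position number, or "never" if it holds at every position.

rst ∨ ¬ack ∨ estab holds at every position 0..9, and those are all the positions the trace ever visits, so the invariant □(rst ∨ ¬ack ∨ estab) is never violated.

never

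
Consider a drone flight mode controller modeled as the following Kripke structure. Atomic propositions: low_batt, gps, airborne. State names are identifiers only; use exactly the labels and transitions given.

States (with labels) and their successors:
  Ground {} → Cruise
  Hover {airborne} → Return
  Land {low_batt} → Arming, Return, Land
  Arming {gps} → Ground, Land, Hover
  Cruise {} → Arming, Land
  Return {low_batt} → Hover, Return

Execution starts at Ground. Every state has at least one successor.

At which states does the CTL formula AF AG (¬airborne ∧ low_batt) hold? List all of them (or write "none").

none

States satisfying AG (¬airborne ∧ low_batt): ∅.
States satisfying AF AG (¬airborne ∧ low_batt): ∅.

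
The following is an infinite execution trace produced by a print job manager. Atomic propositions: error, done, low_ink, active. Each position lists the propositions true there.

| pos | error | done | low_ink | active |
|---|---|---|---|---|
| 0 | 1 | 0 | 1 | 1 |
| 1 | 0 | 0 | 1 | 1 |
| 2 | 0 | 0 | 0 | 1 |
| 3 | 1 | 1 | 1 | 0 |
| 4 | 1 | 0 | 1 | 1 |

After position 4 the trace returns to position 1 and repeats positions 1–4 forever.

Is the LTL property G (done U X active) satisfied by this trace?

Violated

done U X active must hold at every position from 0 onward. It fails at position 2, so G (done U X active) is false.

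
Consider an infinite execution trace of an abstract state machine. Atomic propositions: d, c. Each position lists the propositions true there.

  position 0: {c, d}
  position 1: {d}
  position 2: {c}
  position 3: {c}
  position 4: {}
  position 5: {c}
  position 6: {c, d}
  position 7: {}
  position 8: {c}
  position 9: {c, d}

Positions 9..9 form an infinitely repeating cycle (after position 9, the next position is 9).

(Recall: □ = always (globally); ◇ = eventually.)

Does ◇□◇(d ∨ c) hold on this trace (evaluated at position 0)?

□◇(d ∨ c) holds at position 0, which is reachable from 0, so ◇□◇(d ∨ c) holds.

Satisfied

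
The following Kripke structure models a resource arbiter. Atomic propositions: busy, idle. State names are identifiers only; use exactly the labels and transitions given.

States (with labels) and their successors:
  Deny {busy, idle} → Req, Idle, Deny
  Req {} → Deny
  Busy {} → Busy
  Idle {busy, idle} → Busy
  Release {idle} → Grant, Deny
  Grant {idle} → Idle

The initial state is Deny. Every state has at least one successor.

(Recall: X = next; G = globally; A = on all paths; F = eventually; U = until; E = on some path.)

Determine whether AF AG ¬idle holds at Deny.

States satisfying AG ¬idle: {Busy}.
States satisfying AF AG ¬idle: {Busy, Idle, Grant}.
There is a path from Deny along which AG ¬idle never holds.
Deny ∉ Sat(AF AG ¬idle).

Does not hold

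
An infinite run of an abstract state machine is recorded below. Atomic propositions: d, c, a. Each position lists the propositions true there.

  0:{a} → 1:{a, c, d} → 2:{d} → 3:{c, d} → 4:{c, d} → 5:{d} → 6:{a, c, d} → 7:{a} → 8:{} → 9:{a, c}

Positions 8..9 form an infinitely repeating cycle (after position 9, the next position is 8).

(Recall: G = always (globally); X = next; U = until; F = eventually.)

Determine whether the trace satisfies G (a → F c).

a → F c holds at every position 0..9, and those are all positions ever visited, so G (a → F c) holds.
Positions where a holds: 0, 1, 6, 7, 9.
Check F c at each: 0→ok, 1→ok, 6→ok, 7→ok, 9→ok.

Yes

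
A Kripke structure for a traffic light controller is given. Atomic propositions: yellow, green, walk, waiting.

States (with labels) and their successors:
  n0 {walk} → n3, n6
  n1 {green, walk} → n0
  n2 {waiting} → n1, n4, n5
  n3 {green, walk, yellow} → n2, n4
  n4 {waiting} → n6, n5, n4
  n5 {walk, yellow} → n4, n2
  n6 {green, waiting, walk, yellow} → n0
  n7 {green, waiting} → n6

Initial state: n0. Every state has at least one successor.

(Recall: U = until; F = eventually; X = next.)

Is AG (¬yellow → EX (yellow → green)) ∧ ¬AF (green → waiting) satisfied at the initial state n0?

Does not hold

States satisfying ¬yellow → EX (yellow → green): {n0, n1, n2, n3, n4, n5, n6, n7}.
States satisfying AG (¬yellow → EX (yellow → green)): {n0, n1, n2, n3, n4, n5, n6, n7}.
States satisfying green → waiting: {n0, n2, n4, n5, n6, n7}.
States satisfying AF (green → waiting): {n0, n1, n2, n3, n4, n5, n6, n7}.
States satisfying ¬AF (green → waiting): ∅.
States satisfying AG (¬yellow → EX (yellow → green)) ∧ ¬AF (green → waiting): ∅.
n0 ∉ Sat(AG (¬yellow → EX (yellow → green)) ∧ ¬AF (green → waiting)).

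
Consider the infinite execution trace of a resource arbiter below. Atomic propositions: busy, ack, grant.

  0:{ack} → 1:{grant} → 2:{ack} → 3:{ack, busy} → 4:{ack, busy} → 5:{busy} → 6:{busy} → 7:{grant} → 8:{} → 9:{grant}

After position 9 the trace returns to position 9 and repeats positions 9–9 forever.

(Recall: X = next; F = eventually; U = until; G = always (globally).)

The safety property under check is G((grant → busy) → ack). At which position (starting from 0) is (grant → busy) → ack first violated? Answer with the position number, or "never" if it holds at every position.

Check (grant → busy) → ack at each position in order: 0 ✓, 1 ✓, 2 ✓, 3 ✓, 4 ✓.
At position 5 the labels are {busy}, so (grant → busy) → ack is false there. This is the first violation.

5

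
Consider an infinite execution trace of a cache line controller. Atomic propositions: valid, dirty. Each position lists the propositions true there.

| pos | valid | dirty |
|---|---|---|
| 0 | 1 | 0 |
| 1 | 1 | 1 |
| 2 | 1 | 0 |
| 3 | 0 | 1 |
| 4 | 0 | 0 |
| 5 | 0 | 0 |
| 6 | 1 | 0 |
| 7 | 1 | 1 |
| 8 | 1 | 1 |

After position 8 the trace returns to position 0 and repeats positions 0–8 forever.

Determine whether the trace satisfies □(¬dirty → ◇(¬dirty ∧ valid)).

Yes

¬dirty → ◇(¬dirty ∧ valid) holds at every position 0..8, and those are all positions ever visited, so □(¬dirty → ◇(¬dirty ∧ valid)) holds.
Positions where ¬dirty holds: 0, 2, 4, 5, 6.
Check ◇(¬dirty ∧ valid) at each: 0→ok, 2→ok, 4→ok, 5→ok, 6→ok.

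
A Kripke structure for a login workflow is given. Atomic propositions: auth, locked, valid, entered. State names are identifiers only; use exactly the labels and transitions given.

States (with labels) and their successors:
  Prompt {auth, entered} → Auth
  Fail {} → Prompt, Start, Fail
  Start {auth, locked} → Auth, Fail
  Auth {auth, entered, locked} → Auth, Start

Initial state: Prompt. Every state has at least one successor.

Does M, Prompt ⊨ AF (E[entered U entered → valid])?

States satisfying E[entered U entered → valid]: {Prompt, Fail, Start, Auth}.
States satisfying AF (E[entered U entered → valid]): {Prompt, Fail, Start, Auth}.
Prompt ∈ Sat(AF (E[entered U entered → valid])).

Satisfied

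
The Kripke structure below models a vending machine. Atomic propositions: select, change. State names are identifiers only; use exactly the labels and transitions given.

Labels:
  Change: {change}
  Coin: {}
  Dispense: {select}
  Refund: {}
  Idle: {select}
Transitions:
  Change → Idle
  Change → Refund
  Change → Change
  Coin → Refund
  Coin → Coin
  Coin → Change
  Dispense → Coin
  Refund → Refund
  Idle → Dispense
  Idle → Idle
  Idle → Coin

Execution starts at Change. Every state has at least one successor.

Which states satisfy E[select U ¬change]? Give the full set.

{Coin, Dispense, Refund, Idle}

States satisfying select: {Dispense, Idle}.
States satisfying ¬change: {Coin, Dispense, Refund, Idle}.
States satisfying E[select U ¬change]: {Coin, Dispense, Refund, Idle}.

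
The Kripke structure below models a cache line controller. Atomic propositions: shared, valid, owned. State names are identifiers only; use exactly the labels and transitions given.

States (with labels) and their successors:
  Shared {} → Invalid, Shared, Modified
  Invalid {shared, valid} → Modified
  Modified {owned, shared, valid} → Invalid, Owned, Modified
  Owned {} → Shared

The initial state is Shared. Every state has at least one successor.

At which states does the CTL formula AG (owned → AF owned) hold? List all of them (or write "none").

States satisfying owned → AF owned: {Shared, Invalid, Modified, Owned}.
States satisfying AG (owned → AF owned): {Shared, Invalid, Modified, Owned}.

{Shared, Invalid, Modified, Owned}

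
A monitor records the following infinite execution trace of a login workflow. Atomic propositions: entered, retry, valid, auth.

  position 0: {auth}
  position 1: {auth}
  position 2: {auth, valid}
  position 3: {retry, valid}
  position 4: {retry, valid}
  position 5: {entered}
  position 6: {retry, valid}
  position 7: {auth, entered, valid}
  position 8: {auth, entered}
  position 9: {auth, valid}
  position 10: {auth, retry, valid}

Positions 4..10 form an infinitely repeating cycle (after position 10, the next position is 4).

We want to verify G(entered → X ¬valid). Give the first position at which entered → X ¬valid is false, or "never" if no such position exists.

Check entered → X ¬valid at each position in order: 0 ✓, 1 ✓, 2 ✓, 3 ✓, 4 ✓.
At position 5 the labels are {entered} and the next position 6 has {retry, valid}, so entered → X ¬valid is false there. This is the first violation.

5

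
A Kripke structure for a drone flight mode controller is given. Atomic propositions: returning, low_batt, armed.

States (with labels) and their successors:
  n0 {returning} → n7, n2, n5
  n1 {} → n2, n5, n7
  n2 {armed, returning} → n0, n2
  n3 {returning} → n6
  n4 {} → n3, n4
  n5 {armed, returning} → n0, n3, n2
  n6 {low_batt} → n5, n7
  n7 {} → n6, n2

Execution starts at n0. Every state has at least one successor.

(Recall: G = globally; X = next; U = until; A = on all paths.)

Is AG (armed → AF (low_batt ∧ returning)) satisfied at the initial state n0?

Does not hold

States satisfying armed → AF (low_batt ∧ returning): {n0, n1, n3, n4, n6, n7}.
States satisfying AG (armed → AF (low_batt ∧ returning)): ∅.
n2 is reachable from n0 and violates armed → AF (low_batt ∧ returning), so AG fails at n0.
n0 ∉ Sat(AG (armed → AF (low_batt ∧ returning))).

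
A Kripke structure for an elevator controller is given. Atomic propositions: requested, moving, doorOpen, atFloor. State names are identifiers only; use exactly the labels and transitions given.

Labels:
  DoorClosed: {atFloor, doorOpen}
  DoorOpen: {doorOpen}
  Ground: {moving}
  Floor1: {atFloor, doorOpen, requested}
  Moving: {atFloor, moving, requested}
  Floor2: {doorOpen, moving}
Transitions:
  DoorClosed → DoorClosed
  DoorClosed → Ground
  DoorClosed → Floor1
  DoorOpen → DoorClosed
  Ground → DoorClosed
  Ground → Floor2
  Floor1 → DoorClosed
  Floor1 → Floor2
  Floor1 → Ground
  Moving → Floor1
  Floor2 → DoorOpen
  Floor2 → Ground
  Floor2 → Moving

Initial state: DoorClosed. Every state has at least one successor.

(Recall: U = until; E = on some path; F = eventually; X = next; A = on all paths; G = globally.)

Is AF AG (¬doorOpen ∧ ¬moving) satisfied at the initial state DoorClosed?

States satisfying AG (¬doorOpen ∧ ¬moving): ∅.
States satisfying AF AG (¬doorOpen ∧ ¬moving): ∅.
There is a path from DoorClosed along which AG (¬doorOpen ∧ ¬moving) never holds.
DoorClosed ∉ Sat(AF AG (¬doorOpen ∧ ¬moving)).

No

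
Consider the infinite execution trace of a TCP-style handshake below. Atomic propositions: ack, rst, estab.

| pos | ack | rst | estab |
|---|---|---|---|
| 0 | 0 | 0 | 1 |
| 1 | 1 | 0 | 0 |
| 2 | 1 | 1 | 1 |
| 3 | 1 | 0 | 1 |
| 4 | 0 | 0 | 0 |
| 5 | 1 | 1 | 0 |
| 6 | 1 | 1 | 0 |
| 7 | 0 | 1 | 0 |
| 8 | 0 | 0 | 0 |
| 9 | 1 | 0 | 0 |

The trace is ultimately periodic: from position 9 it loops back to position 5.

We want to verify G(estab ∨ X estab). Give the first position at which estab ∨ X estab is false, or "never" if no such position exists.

4

Check estab ∨ X estab at each position in order: 0 ✓, 1 ✓, 2 ✓, 3 ✓.
At position 4 the labels are {} and the next position 5 has {ack, rst}, so estab ∨ X estab is false there. This is the first violation.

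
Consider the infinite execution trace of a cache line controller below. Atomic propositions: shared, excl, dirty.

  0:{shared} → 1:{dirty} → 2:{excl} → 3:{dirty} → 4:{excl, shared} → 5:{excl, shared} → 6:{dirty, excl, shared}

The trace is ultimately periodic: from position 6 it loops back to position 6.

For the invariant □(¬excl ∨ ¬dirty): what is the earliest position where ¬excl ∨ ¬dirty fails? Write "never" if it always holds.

6

Check ¬excl ∨ ¬dirty at each position in order: 0 ✓, 1 ✓, 2 ✓, 3 ✓, 4 ✓, 5 ✓.
At position 6 the labels are {dirty, excl, shared}, so ¬excl ∨ ¬dirty is false there. This is the first violation.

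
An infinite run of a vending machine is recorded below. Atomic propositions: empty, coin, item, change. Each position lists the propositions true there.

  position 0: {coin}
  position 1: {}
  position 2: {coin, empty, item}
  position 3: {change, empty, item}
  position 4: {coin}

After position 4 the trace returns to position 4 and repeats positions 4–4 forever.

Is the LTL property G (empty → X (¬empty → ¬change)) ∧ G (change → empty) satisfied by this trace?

Holds

empty → X (¬empty → ¬change) holds at every position 0..4, and those are all positions ever visited, so G (empty → X (¬empty → ¬change)) holds.
Positions where empty holds: 2, 3.
Check X (¬empty → ¬change) at each: 2→ok, 3→ok.
change → empty holds at every position 0..4, and those are all positions ever visited, so G (change → empty) holds.
Positions where change holds: 3.
Check empty at each: 3→ok.
At position 0: G (empty → X (¬empty → ¬change)) is true; G (change → empty) is true; so G (empty → X (¬empty → ¬change)) ∧ G (change → empty) is true.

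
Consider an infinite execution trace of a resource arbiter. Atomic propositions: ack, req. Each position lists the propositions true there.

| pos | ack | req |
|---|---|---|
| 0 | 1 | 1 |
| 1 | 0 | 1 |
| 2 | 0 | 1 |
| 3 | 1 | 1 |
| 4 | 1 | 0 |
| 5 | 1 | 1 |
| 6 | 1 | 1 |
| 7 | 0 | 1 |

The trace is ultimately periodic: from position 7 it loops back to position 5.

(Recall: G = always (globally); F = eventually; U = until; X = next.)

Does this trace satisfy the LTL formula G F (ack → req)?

Holds

F (ack → req) holds at every position 0..7, and those are all positions ever visited, so G F (ack → req) holds.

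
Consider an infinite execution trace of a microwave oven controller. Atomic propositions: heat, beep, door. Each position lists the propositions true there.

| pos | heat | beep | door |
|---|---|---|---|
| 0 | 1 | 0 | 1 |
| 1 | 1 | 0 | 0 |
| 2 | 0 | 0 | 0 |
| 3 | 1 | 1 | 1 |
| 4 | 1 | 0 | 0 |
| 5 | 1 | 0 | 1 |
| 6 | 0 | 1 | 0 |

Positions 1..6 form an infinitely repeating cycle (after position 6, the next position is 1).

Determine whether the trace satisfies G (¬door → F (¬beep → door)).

¬door → F (¬beep → door) holds at every position 0..6, and those are all positions ever visited, so G (¬door → F (¬beep → door)) holds.
Positions where ¬door holds: 1, 2, 4, 6.
Check F (¬beep → door) at each: 1→ok, 2→ok, 4→ok, 6→ok.

Yes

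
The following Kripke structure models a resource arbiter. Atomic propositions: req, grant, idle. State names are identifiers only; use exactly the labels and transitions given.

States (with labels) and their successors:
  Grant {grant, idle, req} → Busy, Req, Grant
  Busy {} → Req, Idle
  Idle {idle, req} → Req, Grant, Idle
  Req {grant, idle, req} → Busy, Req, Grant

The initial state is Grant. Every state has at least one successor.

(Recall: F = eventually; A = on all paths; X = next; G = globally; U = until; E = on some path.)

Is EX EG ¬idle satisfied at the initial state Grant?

States satisfying EG ¬idle: ∅.
States satisfying EX EG ¬idle: ∅.
No suitable path/successor from Grant witnesses the formula.
Grant ∉ Sat(EX EG ¬idle).

No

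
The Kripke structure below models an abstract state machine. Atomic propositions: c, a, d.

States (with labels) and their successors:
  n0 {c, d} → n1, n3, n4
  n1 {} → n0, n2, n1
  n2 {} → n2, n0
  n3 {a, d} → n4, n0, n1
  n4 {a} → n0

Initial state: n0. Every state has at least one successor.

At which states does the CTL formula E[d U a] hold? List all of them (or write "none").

{n0, n3, n4}

States satisfying d: {n0, n3}.
States satisfying a: {n3, n4}.
States satisfying E[d U a]: {n0, n3, n4}.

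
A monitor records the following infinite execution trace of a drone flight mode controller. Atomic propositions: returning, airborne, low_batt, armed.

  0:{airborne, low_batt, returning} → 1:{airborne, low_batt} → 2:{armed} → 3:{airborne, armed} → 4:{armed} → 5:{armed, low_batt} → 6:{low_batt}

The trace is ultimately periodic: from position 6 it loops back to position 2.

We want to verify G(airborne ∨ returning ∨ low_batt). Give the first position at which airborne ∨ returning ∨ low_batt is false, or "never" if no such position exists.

Check airborne ∨ returning ∨ low_batt at each position in order: 0 ✓, 1 ✓.
At position 2 the labels are {armed}, so airborne ∨ returning ∨ low_batt is false there. This is the first violation.

2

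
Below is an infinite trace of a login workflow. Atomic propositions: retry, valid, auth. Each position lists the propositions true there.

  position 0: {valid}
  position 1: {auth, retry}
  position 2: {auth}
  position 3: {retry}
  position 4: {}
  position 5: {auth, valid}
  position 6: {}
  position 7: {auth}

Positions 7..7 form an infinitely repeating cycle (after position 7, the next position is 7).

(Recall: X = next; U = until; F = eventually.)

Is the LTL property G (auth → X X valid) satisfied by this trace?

Violated

auth → X X valid must hold at every position from 0 onward. It fails at position 1, so G (auth → X X valid) is false.
Positions where auth holds: 1, 2, 5, 7.
Check X X valid at each: 1→fails, 2→fails, 5→fails, 7→fails.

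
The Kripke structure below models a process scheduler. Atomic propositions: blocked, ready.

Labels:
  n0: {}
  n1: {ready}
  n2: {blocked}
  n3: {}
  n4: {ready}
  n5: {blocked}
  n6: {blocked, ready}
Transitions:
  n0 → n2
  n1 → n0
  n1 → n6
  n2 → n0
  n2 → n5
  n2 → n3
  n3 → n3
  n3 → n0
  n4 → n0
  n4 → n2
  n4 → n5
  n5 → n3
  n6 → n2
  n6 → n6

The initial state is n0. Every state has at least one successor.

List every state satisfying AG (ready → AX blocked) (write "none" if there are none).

{n0, n2, n3, n5, n6}

States satisfying ready → AX blocked: {n0, n2, n3, n5, n6}.
States satisfying AG (ready → AX blocked): {n0, n2, n3, n5, n6}.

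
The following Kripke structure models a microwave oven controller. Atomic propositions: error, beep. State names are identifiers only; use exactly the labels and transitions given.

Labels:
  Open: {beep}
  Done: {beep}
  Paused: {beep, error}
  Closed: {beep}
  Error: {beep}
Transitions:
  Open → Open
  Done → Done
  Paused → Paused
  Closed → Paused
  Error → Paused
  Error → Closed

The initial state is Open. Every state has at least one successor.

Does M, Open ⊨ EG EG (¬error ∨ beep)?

Satisfied

States satisfying EG (¬error ∨ beep): {Open, Done, Paused, Closed, Error}.
States satisfying EG EG (¬error ∨ beep): {Open, Done, Paused, Closed, Error}.
Open ∈ Sat(EG EG (¬error ∨ beep)).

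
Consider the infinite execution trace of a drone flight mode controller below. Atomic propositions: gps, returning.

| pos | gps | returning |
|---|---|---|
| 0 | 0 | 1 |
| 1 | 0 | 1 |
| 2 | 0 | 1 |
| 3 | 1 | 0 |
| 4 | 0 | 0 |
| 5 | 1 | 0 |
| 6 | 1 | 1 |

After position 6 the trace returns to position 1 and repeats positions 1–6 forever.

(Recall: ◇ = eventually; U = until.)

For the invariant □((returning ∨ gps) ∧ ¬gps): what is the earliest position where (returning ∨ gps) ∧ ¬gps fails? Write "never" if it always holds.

3

Check (returning ∨ gps) ∧ ¬gps at each position in order: 0 ✓, 1 ✓, 2 ✓.
At position 3 the labels are {gps}, so (returning ∨ gps) ∧ ¬gps is false there. This is the first violation.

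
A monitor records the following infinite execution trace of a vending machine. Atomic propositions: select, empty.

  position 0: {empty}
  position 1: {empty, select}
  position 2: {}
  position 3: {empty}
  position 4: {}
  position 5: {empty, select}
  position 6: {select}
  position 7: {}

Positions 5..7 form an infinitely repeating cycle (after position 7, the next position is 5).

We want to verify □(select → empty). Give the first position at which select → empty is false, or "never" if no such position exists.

6

Check select → empty at each position in order: 0 ✓, 1 ✓, 2 ✓, 3 ✓, 4 ✓, 5 ✓.
At position 6 the labels are {select}, so select → empty is false there. This is the first violation.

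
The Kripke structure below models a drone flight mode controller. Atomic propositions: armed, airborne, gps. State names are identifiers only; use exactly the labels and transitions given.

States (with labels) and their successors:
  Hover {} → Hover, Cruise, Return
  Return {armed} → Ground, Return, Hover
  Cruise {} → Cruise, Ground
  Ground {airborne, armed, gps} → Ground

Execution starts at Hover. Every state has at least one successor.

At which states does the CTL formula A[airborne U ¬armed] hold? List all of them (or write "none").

{Hover, Cruise}

States satisfying airborne: {Ground}.
States satisfying ¬armed: {Hover, Cruise}.
States satisfying A[airborne U ¬armed]: {Hover, Cruise}.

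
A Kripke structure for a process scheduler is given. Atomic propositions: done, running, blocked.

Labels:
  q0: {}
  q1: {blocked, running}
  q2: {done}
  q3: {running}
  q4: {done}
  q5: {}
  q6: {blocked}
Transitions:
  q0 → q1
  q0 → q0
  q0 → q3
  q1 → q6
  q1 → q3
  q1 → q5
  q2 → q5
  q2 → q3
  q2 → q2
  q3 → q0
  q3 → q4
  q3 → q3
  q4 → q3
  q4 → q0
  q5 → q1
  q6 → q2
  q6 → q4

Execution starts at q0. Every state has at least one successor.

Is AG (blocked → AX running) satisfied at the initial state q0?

Violated

States satisfying blocked → AX running: {q0, q2, q3, q4, q5}.
States satisfying AG (blocked → AX running): ∅.
q1 is reachable from q0 and violates blocked → AX running, so AG fails at q0.
q0 ∉ Sat(AG (blocked → AX running)).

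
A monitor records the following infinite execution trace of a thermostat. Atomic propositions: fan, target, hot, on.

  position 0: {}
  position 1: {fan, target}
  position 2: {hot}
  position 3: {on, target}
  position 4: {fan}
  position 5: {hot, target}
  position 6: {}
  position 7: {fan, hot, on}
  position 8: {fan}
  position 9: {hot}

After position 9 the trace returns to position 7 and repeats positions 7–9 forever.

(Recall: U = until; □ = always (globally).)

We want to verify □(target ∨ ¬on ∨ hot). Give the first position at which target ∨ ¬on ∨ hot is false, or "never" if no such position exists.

never

target ∨ ¬on ∨ hot holds at every position 0..9, and those are all the positions the trace ever visits, so the invariant □(target ∨ ¬on ∨ hot) is never violated.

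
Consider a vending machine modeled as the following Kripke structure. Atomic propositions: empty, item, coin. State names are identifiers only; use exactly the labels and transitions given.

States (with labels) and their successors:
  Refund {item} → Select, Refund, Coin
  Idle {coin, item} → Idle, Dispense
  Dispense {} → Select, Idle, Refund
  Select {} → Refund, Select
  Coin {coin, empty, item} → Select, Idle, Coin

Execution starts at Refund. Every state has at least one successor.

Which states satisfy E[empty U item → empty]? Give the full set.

States satisfying empty: {Coin}.
States satisfying item → empty: {Dispense, Select, Coin}.
States satisfying E[empty U item → empty]: {Dispense, Select, Coin}.

{Dispense, Select, Coin}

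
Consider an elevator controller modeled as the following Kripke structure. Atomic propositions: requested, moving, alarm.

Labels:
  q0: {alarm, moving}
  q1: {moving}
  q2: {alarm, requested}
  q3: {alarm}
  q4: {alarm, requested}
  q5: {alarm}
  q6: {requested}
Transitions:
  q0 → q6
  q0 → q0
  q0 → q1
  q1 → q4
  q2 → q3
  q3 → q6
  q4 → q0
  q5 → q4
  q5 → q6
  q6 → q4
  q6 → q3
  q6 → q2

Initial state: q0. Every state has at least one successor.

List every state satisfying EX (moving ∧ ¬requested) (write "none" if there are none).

{q0, q4}

States satisfying moving ∧ ¬requested: {q0, q1}.
States satisfying EX (moving ∧ ¬requested): {q0, q4}.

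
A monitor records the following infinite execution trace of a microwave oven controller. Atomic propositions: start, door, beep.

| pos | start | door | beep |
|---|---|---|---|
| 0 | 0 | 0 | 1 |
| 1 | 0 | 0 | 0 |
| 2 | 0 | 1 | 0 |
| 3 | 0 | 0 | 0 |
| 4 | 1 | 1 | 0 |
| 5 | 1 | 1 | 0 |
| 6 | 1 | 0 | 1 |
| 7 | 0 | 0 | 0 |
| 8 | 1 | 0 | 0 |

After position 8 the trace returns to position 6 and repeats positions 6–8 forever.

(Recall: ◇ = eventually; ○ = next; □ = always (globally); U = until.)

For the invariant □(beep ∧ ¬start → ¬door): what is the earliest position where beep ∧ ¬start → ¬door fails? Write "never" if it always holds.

never

beep ∧ ¬start → ¬door holds at every position 0..8, and those are all the positions the trace ever visits, so the invariant □(beep ∧ ¬start → ¬door) is never violated.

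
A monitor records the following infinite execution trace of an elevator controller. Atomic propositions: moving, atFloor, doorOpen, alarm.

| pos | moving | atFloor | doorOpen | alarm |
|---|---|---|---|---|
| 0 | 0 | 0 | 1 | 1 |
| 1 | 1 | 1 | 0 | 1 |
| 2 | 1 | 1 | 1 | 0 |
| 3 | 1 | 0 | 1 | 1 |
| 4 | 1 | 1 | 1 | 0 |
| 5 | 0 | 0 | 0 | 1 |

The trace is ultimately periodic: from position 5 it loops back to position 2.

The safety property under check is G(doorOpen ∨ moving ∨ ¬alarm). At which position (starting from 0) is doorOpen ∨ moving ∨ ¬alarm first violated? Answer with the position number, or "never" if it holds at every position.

Check doorOpen ∨ moving ∨ ¬alarm at each position in order: 0 ✓, 1 ✓, 2 ✓, 3 ✓, 4 ✓.
At position 5 the labels are {alarm}, so doorOpen ∨ moving ∨ ¬alarm is false there. This is the first violation.

5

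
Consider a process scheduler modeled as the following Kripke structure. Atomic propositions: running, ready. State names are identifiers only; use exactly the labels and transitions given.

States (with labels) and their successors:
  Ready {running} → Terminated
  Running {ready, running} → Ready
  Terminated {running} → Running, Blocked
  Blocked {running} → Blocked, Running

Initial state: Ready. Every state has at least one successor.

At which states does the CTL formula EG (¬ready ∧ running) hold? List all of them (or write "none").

{Ready, Terminated, Blocked}

States satisfying ¬ready ∧ running: {Ready, Terminated, Blocked}.
States satisfying EG (¬ready ∧ running): {Ready, Terminated, Blocked}.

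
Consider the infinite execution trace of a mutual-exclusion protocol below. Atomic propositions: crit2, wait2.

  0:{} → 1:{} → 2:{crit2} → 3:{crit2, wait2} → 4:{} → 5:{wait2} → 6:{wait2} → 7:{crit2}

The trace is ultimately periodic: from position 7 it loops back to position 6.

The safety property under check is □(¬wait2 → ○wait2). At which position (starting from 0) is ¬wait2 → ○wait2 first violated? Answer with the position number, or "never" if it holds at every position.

0

At position 0 the labels are {} and the next position 1 has {}, so ¬wait2 → ○wait2 is false there. This is the first violation.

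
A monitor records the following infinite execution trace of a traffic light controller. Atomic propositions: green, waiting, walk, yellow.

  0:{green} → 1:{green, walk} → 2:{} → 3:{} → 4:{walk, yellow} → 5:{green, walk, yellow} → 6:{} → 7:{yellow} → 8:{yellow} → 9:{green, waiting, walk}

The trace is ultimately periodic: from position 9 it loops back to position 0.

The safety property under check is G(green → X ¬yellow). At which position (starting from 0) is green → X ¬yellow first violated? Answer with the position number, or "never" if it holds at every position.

never

green → X ¬yellow holds at every position 0..9, and those are all the positions the trace ever visits, so the invariant G(green → X ¬yellow) is never violated.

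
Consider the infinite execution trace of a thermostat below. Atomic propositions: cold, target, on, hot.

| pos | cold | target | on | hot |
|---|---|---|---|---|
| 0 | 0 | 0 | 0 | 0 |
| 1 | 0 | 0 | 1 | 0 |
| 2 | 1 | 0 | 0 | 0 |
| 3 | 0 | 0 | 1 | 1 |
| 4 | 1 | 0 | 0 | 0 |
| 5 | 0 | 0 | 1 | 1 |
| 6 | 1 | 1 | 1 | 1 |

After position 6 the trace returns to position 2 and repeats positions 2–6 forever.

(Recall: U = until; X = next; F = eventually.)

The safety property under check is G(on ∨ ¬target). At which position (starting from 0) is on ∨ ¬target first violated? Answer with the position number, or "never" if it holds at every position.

on ∨ ¬target holds at every position 0..6, and those are all the positions the trace ever visits, so the invariant G(on ∨ ¬target) is never violated.

never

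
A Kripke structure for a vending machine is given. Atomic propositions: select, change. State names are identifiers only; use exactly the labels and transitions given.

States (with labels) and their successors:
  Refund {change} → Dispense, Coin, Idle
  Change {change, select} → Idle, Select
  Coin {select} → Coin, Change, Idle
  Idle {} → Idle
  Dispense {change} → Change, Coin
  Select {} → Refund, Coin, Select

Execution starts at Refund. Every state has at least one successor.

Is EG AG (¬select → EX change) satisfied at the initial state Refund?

Does not hold

States satisfying AG (¬select → EX change): ∅.
States satisfying EG AG (¬select → EX change): ∅.
No suitable path/successor from Refund witnesses the formula.
Refund ∉ Sat(EG AG (¬select → EX change)).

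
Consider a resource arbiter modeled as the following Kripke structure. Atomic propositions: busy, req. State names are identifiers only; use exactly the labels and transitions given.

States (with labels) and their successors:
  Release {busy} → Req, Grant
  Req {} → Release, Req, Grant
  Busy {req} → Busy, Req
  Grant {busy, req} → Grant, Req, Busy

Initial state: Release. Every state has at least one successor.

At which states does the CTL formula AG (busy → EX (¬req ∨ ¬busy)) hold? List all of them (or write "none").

States satisfying busy → EX (¬req ∨ ¬busy): {Release, Req, Busy, Grant}.
States satisfying AG (busy → EX (¬req ∨ ¬busy)): {Release, Req, Busy, Grant}.

{Release, Req, Busy, Grant}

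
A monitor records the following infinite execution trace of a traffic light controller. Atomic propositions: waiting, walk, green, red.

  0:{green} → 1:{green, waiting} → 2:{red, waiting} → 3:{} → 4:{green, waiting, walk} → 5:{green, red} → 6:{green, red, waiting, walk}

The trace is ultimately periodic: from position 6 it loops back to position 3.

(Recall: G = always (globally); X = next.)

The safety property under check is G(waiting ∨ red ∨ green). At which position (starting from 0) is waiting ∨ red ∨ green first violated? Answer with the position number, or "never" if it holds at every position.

Check waiting ∨ red ∨ green at each position in order: 0 ✓, 1 ✓, 2 ✓.
At position 3 the labels are {}, so waiting ∨ red ∨ green is false there. This is the first violation.

3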